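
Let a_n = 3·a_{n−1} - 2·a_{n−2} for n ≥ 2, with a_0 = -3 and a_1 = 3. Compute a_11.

With companion matrix B = [[3, -2], [1, 0]], [a_n, a_{n−1}]ᵀ = B·[a_{n−1}, a_{n−2}]ᵀ, so [a_11, a_10]ᵀ = B^10·[a_1, a_0]ᵀ.
B^10 = [[2047, -2046], [1023, -1022]], giving [a_11, a_10]ᵀ = [[12279], [6135]].

12279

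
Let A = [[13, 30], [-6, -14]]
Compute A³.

[[37, 90], [-18, -44]]

tr A = -1 and det A = -2, so the characteristic polynomial is λ² − (-1)λ + (-2) with roots -2 and 1.
Eigenvectors give P = [[-2, 5], [1, -2]] with P⁻¹ = [[2, 5], [1, 2]], and A = P·diag(-2, 1)·P⁻¹.
Then A³ = P·diag(-8, 1)·P⁻¹ = [[16, 5], [-8, -2]] · [[2, 5], [1, 2]] = [[37, 90], [-18, -44]].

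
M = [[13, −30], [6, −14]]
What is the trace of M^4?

tr M = −1 and det M = −2, so the characteristic polynomial is λ² − (−1)λ + (−2) with roots −2 and 1.
Eigenvectors give P = [[2, 5], [1, 2]] with P⁻¹ = [[−2, 5], [1, −2]], and M = P·diag(−2, 1)·P⁻¹.
Then M^4 = P·diag(16, 1)·P⁻¹ = [[32, 5], [16, 2]] · [[−2, 5], [1, −2]] = [[−59, 150], [−30, 76]].

17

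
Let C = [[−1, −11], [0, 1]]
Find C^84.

[[1, 0], [0, 1]]

C² = I (check: tr C = 0 and det C = −1), so C^84 = I since 84 is even.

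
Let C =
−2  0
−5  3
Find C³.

[[−8, 0], [−35, 27]]

tr C = 1 and det C = −6, so the characteristic polynomial is λ² − (1)λ + (−6) with roots 3 and −2.
Eigenvectors give P = [[0, 1], [−1, 1]] with P⁻¹ = [[1, −1], [1, 0]], and C = P·diag(3, −2)·P⁻¹.
Then C³ = P·diag(27, −8)·P⁻¹ = [[0, −8], [−27, −8]] · [[1, −1], [1, 0]] = [[−8, 0], [−35, 27]].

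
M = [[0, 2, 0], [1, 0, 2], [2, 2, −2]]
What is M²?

[[2, 0, 4], [4, 6, −4], [−2, 0, 8]]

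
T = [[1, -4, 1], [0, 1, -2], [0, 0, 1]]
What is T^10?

[[1, -40, 370], [0, 1, -20], [0, 0, 1]]

T = I + N where N = [[0, -4, 1], [0, 0, -2], [0, 0, 0]] is strictly upper-triangular, so N^3 = 0.
(I + N)^10 = I + 10·N + 45·N^2 = [[1, -40, 370], [0, 1, -20], [0, 0, 1]].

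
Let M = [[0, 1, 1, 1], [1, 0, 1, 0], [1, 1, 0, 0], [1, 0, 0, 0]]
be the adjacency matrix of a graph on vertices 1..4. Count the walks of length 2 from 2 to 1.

1

The number of length-2 walks from vertex 2 to vertex 1 is entry (2,1) of M^2, where M is the adjacency matrix.
M^2 = [[3, 1, 1, 0], [1, 2, 1, 1], [1, 1, 2, 1], [0, 1, 1, 1]]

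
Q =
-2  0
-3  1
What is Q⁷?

tr Q = -1 and det Q = -2, so the characteristic polynomial is λ² − (-1)λ + (-2) with roots -2 and 1.
Eigenvectors give P = [[1, 0], [1, 1]] with P⁻¹ = [[1, 0], [-1, 1]], and Q = P·diag(-2, 1)·P⁻¹.
Then Q⁷ = P·diag(-128, 1)·P⁻¹ = [[-128, 0], [-128, 1]] · [[1, 0], [-1, 1]] = [[-128, 0], [-129, 1]].

[[-128, 0], [-129, 1]]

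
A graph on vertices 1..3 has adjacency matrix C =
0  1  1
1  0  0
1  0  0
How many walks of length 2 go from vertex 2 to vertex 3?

The number of length-2 walks from vertex 2 to vertex 3 is entry (2,3) of C², where C is the adjacency matrix.
C² = [[2, 0, 0], [0, 1, 1], [0, 1, 1]]

1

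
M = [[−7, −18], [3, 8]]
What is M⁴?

tr M = 1 and det M = −2, so the characteristic polynomial is λ² − (1)λ + (−2) with roots 2 and −1.
Eigenvectors give P = [[−2, −3], [1, 1]] with P⁻¹ = [[1, 3], [−1, −2]], and M = P·diag(2, −1)·P⁻¹.
Then M⁴ = P·diag(16, 1)·P⁻¹ = [[−32, −3], [16, 1]] · [[1, 3], [−1, −2]] = [[−29, −90], [15, 46]].

[[−29, −90], [15, 46]]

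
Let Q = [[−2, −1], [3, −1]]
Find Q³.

[[7, −4], [12, 11]]

Q² = [[1, 3], [−9, −2]]
Q³ = [[7, −4], [12, 11]]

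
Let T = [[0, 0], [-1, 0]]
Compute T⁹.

[[0, 0], [0, 0]]

T is strictly triangular, hence nilpotent: T² = 0, so T⁹ = 0.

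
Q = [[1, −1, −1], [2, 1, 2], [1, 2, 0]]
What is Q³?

Q² = [[−2, −4, −3], [6, 3, 0], [5, 1, 3]]
Q³ = [[−13, −8, −6], [12, −3, 0], [10, 2, −3]]

[[−13, −8, −6], [12, −3, 0], [10, 2, −3]]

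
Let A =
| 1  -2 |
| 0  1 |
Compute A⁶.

A = I + N where N = [[0, -2], [0, 0]] is strictly upper-triangular, so N² = 0.
(I + N)⁶ = I + 6·N = [[1, -12], [0, 1]].

[[1, -12], [0, 1]]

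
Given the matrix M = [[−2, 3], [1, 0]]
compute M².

[[7, −6], [−2, 3]]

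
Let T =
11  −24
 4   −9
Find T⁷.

[[6563, −13128], [2188, −4377]]

tr T = 2 and det T = −3, so the characteristic polynomial is λ² − (2)λ + (−3) with roots 3 and −1.
Eigenvectors give P = [[3, −2], [1, −1]] with P⁻¹ = [[1, −2], [1, −3]], and T = P·diag(3, −1)·P⁻¹.
Then T⁷ = P·diag(2187, −1)·P⁻¹ = [[6561, 2], [2187, 1]] · [[1, −2], [1, −3]] = [[6563, −13128], [2188, −4377]].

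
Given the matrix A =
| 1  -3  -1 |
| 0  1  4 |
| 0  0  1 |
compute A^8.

[[1, -24, -344], [0, 1, 32], [0, 0, 1]]

A = I + N where N = [[0, -3, -1], [0, 0, 4], [0, 0, 0]] is strictly upper-triangular, so N^3 = 0.
(I + N)^8 = I + 8·N + 28·N^2 = [[1, -24, -344], [0, 1, 32], [0, 0, 1]].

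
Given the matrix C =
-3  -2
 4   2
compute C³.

[[5, 2], [-4, 0]]

C² = [[1, 2], [-4, -4]]
C³ = [[5, 2], [-4, 0]]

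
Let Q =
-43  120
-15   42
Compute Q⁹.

[[-181243, 484680], [-60585, 162072]]

tr Q = -1 and det Q = -6, so the characteristic polynomial is λ² − (-1)λ + (-6) with roots -3 and 2.
Eigenvectors give P = [[3, -8], [1, -3]] with P⁻¹ = [[3, -8], [1, -3]], and Q = P·diag(-3, 2)·P⁻¹.
Then Q⁹ = P·diag(-19683, 512)·P⁻¹ = [[-59049, -4096], [-19683, -1536]] · [[3, -8], [1, -3]] = [[-181243, 484680], [-60585, 162072]].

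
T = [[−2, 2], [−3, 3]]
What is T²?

[[−2, 2], [−3, 3]]

T² = T (a projection; rank 1, trace 1), so T² = T.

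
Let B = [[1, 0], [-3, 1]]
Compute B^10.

[[1, 0], [-30, 1]]

B = I + N where N = [[0, 0], [-3, 0]] is strictly lower-triangular, so N^2 = 0.
(I + N)^10 = I + 10·N = [[1, 0], [-30, 1]].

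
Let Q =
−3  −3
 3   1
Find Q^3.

Q^2 = [[0, 6], [−6, −8]]
Q^3 = [[18, 6], [−6, 10]]

[[18, 6], [−6, 10]]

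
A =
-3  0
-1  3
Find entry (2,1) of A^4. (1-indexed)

0

A^2 = [[9, 0], [0, 9]]
A^3 = [[-27, 0], [-9, 27]]
A^4 = [[81, 0], [0, 81]]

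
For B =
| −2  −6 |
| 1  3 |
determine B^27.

B² = B (a projection; rank 1, trace 1), so B^27 = B.

[[−2, −6], [1, 3]]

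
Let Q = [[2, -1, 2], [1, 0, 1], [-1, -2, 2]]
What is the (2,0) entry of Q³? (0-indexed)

-15

Q² = [[1, -6, 7], [1, -3, 4], [-6, -3, 0]]
Q³ = [[-11, -15, 10], [-5, -9, 7], [-15, 6, -15]]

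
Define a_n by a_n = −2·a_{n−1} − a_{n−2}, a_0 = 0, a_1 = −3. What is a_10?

With companion matrix A = [[−2, −1], [1, 0]], [a_n, a_{n−1}]ᵀ = A·[a_{n−1}, a_{n−2}]ᵀ, so [a_10, a_9]ᵀ = A^9·[a_1, a_0]ᵀ.
A^9 = [[−10, −9], [9, 8]], giving [a_10, a_9]ᵀ = [[30], [−27]].

30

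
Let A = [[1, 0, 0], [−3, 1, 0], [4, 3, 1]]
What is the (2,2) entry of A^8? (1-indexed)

A = I + N where N = [[0, 0, 0], [−3, 0, 0], [4, 3, 0]] is strictly lower-triangular, so N^3 = 0.
(I + N)^8 = I + 8·N + 28·N^2 = [[1, 0, 0], [−24, 1, 0], [−220, 24, 1]].

1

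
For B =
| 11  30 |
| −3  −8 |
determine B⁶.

tr B = 3 and det B = 2, so the characteristic polynomial is λ² − (3)λ + (2) with roots 2 and 1.
Eigenvectors give P = [[10, 3], [−3, −1]] with P⁻¹ = [[1, 3], [−3, −10]], and B = P·diag(2, 1)·P⁻¹.
Then B⁶ = P·diag(64, 1)·P⁻¹ = [[640, 3], [−192, −1]] · [[1, 3], [−3, −10]] = [[631, 1890], [−189, −566]].

[[631, 1890], [−189, −566]]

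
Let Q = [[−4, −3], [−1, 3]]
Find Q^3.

Q^2 = [[19, 3], [1, 12]]
Q^3 = [[−79, −48], [−16, 33]]

[[−79, −48], [−16, 33]]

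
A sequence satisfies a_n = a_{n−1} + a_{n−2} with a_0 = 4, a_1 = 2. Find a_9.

152

With companion matrix T = [[1, 1], [1, 0]], [a_n, a_{n−1}]ᵀ = T·[a_{n−1}, a_{n−2}]ᵀ, so [a_9, a_8]ᵀ = T⁸·[a_1, a_0]ᵀ.
T⁸ = [[34, 21], [21, 13]], giving [a_9, a_8]ᵀ = [[152], [94]].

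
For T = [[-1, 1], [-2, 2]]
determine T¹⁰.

[[-1, 1], [-2, 2]]

T² = T (a projection; rank 1, trace 1), so T¹⁰ = T.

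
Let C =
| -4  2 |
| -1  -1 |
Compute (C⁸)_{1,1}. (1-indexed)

tr C = -5 and det C = 6, so the characteristic polynomial is λ² − (-5)λ + (6) with roots -2 and -3.
Eigenvectors give P = [[-1, 2], [-1, 1]] with P⁻¹ = [[1, -2], [1, -1]], and C = P·diag(-2, -3)·P⁻¹.
Then C⁸ = P·diag(256, 6561)·P⁻¹ = [[-256, 13122], [-256, 6561]] · [[1, -2], [1, -1]] = [[12866, -12610], [6305, -6049]].

12866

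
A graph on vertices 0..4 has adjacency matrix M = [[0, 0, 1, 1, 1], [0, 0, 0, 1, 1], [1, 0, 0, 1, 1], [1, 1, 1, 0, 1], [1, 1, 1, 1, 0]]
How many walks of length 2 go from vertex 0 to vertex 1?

2

The number of length-2 walks from vertex 0 to vertex 1 is entry (0,1) of M², where M is the adjacency matrix.
M² = [[3, 2, 2, 2, 2], [2, 2, 2, 1, 1], [2, 2, 3, 2, 2], [2, 1, 2, 4, 3], [2, 1, 2, 3, 4]]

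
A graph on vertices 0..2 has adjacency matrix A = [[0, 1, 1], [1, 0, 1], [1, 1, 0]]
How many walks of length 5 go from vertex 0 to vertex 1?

The number of length-5 walks from vertex 0 to vertex 1 is entry (0,1) of A⁵, where A is the adjacency matrix.
A² = [[2, 1, 1], [1, 2, 1], [1, 1, 2]]
A³ = [[2, 3, 3], [3, 2, 3], [3, 3, 2]]
A⁴ = [[6, 5, 5], [5, 6, 5], [5, 5, 6]]
A⁵ = [[10, 11, 11], [11, 10, 11], [11, 11, 10]]

11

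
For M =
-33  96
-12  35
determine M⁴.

[[-639, 1920], [-240, 721]]

tr M = 2 and det M = -3, so the characteristic polynomial is λ² − (2)λ + (-3) with roots 3 and -1.
Eigenvectors give P = [[-8, 3], [-3, 1]] with P⁻¹ = [[1, -3], [3, -8]], and M = P·diag(3, -1)·P⁻¹.
Then M⁴ = P·diag(81, 1)·P⁻¹ = [[-648, 3], [-243, 1]] · [[1, -3], [3, -8]] = [[-639, 1920], [-240, 721]].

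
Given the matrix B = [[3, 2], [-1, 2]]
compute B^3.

[[11, 34], [-17, -6]]

B^2 = [[7, 10], [-5, 2]]
B^3 = [[11, 34], [-17, -6]]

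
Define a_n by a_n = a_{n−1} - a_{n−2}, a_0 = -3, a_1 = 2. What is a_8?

With companion matrix A = [[1, -1], [1, 0]], [a_n, a_{n−1}]ᵀ = A·[a_{n−1}, a_{n−2}]ᵀ, so [a_8, a_7]ᵀ = A⁷·[a_1, a_0]ᵀ.
A⁷ = [[1, -1], [1, 0]], giving [a_8, a_7]ᵀ = [[5], [2]].

5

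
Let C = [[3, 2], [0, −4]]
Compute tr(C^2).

25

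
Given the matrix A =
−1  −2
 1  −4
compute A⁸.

[[−6049, 12610], [−6305, 12866]]

tr A = −5 and det A = 6, so the characteristic polynomial is λ² − (−5)λ + (6) with roots −2 and −3.
Eigenvectors give P = [[−2, 1], [−1, 1]] with P⁻¹ = [[−1, 1], [−1, 2]], and A = P·diag(−2, −3)·P⁻¹.
Then A⁸ = P·diag(256, 6561)·P⁻¹ = [[−512, 6561], [−256, 6561]] · [[−1, 1], [−1, 2]] = [[−6049, 12610], [−6305, 12866]].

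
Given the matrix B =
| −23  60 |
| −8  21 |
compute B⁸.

[[39361, −98400], [13120, −32799]]

tr B = −2 and det B = −3, so the characteristic polynomial is λ² − (−2)λ + (−3) with roots −3 and 1.
Eigenvectors give P = [[−3, 5], [−1, 2]] with P⁻¹ = [[−2, 5], [−1, 3]], and B = P·diag(−3, 1)·P⁻¹.
Then B⁸ = P·diag(6561, 1)·P⁻¹ = [[−19683, 5], [−6561, 2]] · [[−2, 5], [−1, 3]] = [[39361, −98400], [13120, −32799]].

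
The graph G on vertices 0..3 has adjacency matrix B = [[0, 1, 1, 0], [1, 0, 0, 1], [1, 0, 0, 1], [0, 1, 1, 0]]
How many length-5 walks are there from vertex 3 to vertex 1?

The number of length-5 walks from vertex 3 to vertex 1 is entry (3,1) of B^5, where B is the adjacency matrix.
B^2 = [[2, 0, 0, 2], [0, 2, 2, 0], [0, 2, 2, 0], [2, 0, 0, 2]]
B^3 = [[0, 4, 4, 0], [4, 0, 0, 4], [4, 0, 0, 4], [0, 4, 4, 0]]
B^4 = [[8, 0, 0, 8], [0, 8, 8, 0], [0, 8, 8, 0], [8, 0, 0, 8]]
B^5 = [[0, 16, 16, 0], [16, 0, 0, 16], [16, 0, 0, 16], [0, 16, 16, 0]]

16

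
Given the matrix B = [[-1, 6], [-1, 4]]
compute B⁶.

[[-125, 378], [-63, 190]]

tr B = 3 and det B = 2, so the characteristic polynomial is λ² − (3)λ + (2) with roots 2 and 1.
Eigenvectors give P = [[-2, 3], [-1, 1]] with P⁻¹ = [[1, -3], [1, -2]], and B = P·diag(2, 1)·P⁻¹.
Then B⁶ = P·diag(64, 1)·P⁻¹ = [[-128, 3], [-64, 1]] · [[1, -3], [1, -2]] = [[-125, 378], [-63, 190]].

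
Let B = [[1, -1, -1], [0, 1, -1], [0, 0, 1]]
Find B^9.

[[1, -9, 27], [0, 1, -9], [0, 0, 1]]

B = I + N where N = [[0, -1, -1], [0, 0, -1], [0, 0, 0]] is strictly upper-triangular, so N^3 = 0.
(I + N)^9 = I + 9·N + 36·N^2 = [[1, -9, 27], [0, 1, -9], [0, 0, 1]].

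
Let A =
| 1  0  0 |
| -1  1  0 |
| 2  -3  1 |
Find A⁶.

A = I + N where N = [[0, 0, 0], [-1, 0, 0], [2, -3, 0]] is strictly lower-triangular, so N³ = 0.
(I + N)⁶ = I + 6·N + 15·N² = [[1, 0, 0], [-6, 1, 0], [57, -18, 1]].

[[1, 0, 0], [-6, 1, 0], [57, -18, 1]]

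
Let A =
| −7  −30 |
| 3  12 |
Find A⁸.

tr A = 5 and det A = 6, so the characteristic polynomial is λ² − (5)λ + (6) with roots 3 and 2.
Eigenvectors give P = [[−3, 10], [1, −3]] with P⁻¹ = [[3, 10], [1, 3]], and A = P·diag(3, 2)·P⁻¹.
Then A⁸ = P·diag(6561, 256)·P⁻¹ = [[−19683, 2560], [6561, −768]] · [[3, 10], [1, 3]] = [[−56489, −189150], [18915, 63306]].

[[−56489, −189150], [18915, 63306]]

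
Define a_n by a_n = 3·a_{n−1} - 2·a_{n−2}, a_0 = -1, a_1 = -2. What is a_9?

With companion matrix M = [[3, -2], [1, 0]], [a_n, a_{n−1}]ᵀ = M·[a_{n−1}, a_{n−2}]ᵀ, so [a_9, a_8]ᵀ = M⁸·[a_1, a_0]ᵀ.
M⁸ = [[511, -510], [255, -254]], giving [a_9, a_8]ᵀ = [[-512], [-256]].

-512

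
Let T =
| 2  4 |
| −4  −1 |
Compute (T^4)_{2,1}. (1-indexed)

T^2 = [[−12, 4], [−4, −15]]
T^3 = [[−40, −52], [52, −1]]
T^4 = [[128, −108], [108, 209]]

108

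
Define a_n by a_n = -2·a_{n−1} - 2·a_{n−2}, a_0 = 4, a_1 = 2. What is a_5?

With companion matrix Q = [[-2, -2], [1, 0]], [a_n, a_{n−1}]ᵀ = Q·[a_{n−1}, a_{n−2}]ᵀ, so [a_5, a_4]ᵀ = Q⁴·[a_1, a_0]ᵀ.
Q⁴ = [[-4, 0], [0, -4]], giving [a_5, a_4]ᵀ = [[-8], [-16]].

-8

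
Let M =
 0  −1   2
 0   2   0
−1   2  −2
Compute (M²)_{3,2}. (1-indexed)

1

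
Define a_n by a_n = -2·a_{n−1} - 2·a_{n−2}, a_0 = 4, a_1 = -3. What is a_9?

With companion matrix T = [[-2, -2], [1, 0]], [a_n, a_{n−1}]ᵀ = T·[a_{n−1}, a_{n−2}]ᵀ, so [a_9, a_8]ᵀ = T⁸·[a_1, a_0]ᵀ.
T⁸ = [[16, 0], [0, 16]], giving [a_9, a_8]ᵀ = [[-48], [64]].

-48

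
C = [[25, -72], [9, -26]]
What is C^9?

[[4105, -12312], [1539, -4616]]

tr C = -1 and det C = -2, so the characteristic polynomial is λ² − (-1)λ + (-2) with roots 1 and -2.
Eigenvectors give P = [[3, -8], [1, -3]] with P⁻¹ = [[3, -8], [1, -3]], and C = P·diag(1, -2)·P⁻¹.
Then C^9 = P·diag(1, -512)·P⁻¹ = [[3, 4096], [1, 1536]] · [[3, -8], [1, -3]] = [[4105, -12312], [1539, -4616]].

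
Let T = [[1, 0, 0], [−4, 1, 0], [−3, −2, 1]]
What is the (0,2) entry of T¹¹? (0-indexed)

0

T = I + N where N = [[0, 0, 0], [−4, 0, 0], [−3, −2, 0]] is strictly lower-triangular, so N³ = 0.
(I + N)¹¹ = I + 11·N + 55·N² = [[1, 0, 0], [−44, 1, 0], [407, −22, 1]].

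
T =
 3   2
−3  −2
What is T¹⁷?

T² = T (a projection; rank 1, trace 1), so T¹⁷ = T.

[[3, 2], [−3, −2]]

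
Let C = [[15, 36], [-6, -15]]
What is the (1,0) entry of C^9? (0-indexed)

tr C = 0 and det C = -9, so the characteristic polynomial is λ² − (0)λ + (-9) with roots 3 and -3.
Eigenvectors give P = [[-3, 2], [1, -1]] with P⁻¹ = [[-1, -2], [-1, -3]], and C = P·diag(3, -3)·P⁻¹.
Then C^9 = P·diag(19683, -19683)·P⁻¹ = [[-59049, -39366], [19683, 19683]] · [[-1, -2], [-1, -3]] = [[98415, 236196], [-39366, -98415]].

-39366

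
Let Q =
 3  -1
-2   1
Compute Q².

[[11, -4], [-8, 3]]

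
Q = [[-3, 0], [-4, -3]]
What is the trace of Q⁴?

162

Q² = [[9, 0], [24, 9]]
Q³ = [[-27, 0], [-108, -27]]
Q⁴ = [[81, 0], [432, 81]]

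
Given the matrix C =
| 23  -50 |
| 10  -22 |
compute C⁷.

[[11447, -23150], [4630, -9388]]

tr C = 1 and det C = -6, so the characteristic polynomial is λ² − (1)λ + (-6) with roots 3 and -2.
Eigenvectors give P = [[5, 2], [2, 1]] with P⁻¹ = [[1, -2], [-2, 5]], and C = P·diag(3, -2)·P⁻¹.
Then C⁷ = P·diag(2187, -128)·P⁻¹ = [[10935, -256], [4374, -128]] · [[1, -2], [-2, 5]] = [[11447, -23150], [4630, -9388]].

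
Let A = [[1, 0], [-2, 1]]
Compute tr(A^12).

2

A = I + N where N = [[0, 0], [-2, 0]] is strictly lower-triangular, so N^2 = 0.
(I + N)^12 = I + 12·N = [[1, 0], [-24, 1]].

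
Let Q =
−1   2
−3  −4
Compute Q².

[[−5, −10], [15, 10]]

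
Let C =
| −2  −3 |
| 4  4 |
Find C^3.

C^2 = [[−8, −6], [8, 4]]
C^3 = [[−8, 0], [0, −8]]

[[−8, 0], [0, −8]]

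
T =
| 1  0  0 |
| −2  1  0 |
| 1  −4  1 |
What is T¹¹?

T = I + N where N = [[0, 0, 0], [−2, 0, 0], [1, −4, 0]] is strictly lower-triangular, so N³ = 0.
(I + N)¹¹ = I + 11·N + 55·N² = [[1, 0, 0], [−22, 1, 0], [451, −44, 1]].

[[1, 0, 0], [−22, 1, 0], [451, −44, 1]]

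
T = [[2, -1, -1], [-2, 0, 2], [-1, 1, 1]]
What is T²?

[[7, -3, -5], [-6, 4, 4], [-5, 2, 4]]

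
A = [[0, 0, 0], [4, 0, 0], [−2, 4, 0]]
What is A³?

A is strictly triangular, hence nilpotent: A³ = 0, so A³ = 0.

[[0, 0, 0], [0, 0, 0], [0, 0, 0]]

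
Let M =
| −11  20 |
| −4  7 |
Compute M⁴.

tr M = −4 and det M = 3, so the characteristic polynomial is λ² − (−4)λ + (3) with roots −1 and −3.
Eigenvectors give P = [[2, 5], [1, 2]] with P⁻¹ = [[−2, 5], [1, −2]], and M = P·diag(−1, −3)·P⁻¹.
Then M⁴ = P·diag(1, 81)·P⁻¹ = [[2, 405], [1, 162]] · [[−2, 5], [1, −2]] = [[401, −800], [160, −319]].

[[401, −800], [160, −319]]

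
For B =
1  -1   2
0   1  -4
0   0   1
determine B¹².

[[1, -12, 288], [0, 1, -48], [0, 0, 1]]

B = I + N where N = [[0, -1, 2], [0, 0, -4], [0, 0, 0]] is strictly upper-triangular, so N³ = 0.
(I + N)¹² = I + 12·N + 66·N² = [[1, -12, 288], [0, 1, -48], [0, 0, 1]].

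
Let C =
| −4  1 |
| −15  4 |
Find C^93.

C² = I (check: tr C = 0 and det C = −1), so C^93 = C since 93 is odd.

[[−4, 1], [−15, 4]]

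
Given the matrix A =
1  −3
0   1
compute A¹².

[[1, −36], [0, 1]]

A = I + N where N = [[0, −3], [0, 0]] is strictly upper-triangular, so N² = 0.
(I + N)¹² = I + 12·N = [[1, −36], [0, 1]].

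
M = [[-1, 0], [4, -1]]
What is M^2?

[[1, 0], [-8, 1]]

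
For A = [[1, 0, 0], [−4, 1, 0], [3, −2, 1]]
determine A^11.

[[1, 0, 0], [−44, 1, 0], [473, −22, 1]]

A = I + N where N = [[0, 0, 0], [−4, 0, 0], [3, −2, 0]] is strictly lower-triangular, so N^3 = 0.
(I + N)^11 = I + 11·N + 55·N^2 = [[1, 0, 0], [−44, 1, 0], [473, −22, 1]].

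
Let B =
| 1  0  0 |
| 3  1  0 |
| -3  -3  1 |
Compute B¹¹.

B = I + N where N = [[0, 0, 0], [3, 0, 0], [-3, -3, 0]] is strictly lower-triangular, so N³ = 0.
(I + N)¹¹ = I + 11·N + 55·N² = [[1, 0, 0], [33, 1, 0], [-528, -33, 1]].

[[1, 0, 0], [33, 1, 0], [-528, -33, 1]]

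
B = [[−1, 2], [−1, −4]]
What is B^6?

tr B = −5 and det B = 6, so the characteristic polynomial is λ² − (−5)λ + (6) with roots −3 and −2.
Eigenvectors give P = [[−1, 2], [1, −1]] with P⁻¹ = [[1, 2], [1, 1]], and B = P·diag(−3, −2)·P⁻¹.
Then B^6 = P·diag(729, 64)·P⁻¹ = [[−729, 128], [729, −64]] · [[1, 2], [1, 1]] = [[−601, −1330], [665, 1394]].

[[−601, −1330], [665, 1394]]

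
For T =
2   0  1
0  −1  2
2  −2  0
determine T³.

[[16, −2, 2], [4, 7, −2], [4, 2, 8]]

T² = [[6, −2, 2], [4, −3, −2], [4, 2, −2]]
T³ = [[16, −2, 2], [4, 7, −2], [4, 2, 8]]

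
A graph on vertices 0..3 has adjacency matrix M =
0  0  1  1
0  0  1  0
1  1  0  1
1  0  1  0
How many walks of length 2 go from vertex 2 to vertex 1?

The number of length-2 walks from vertex 2 to vertex 1 is entry (2,1) of M^2, where M is the adjacency matrix.
M^2 = [[2, 1, 1, 1], [1, 1, 0, 1], [1, 0, 3, 1], [1, 1, 1, 2]]

0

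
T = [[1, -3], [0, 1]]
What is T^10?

[[1, -30], [0, 1]]

T = I + N where N = [[0, -3], [0, 0]] is strictly upper-triangular, so N^2 = 0.
(I + N)^10 = I + 10·N = [[1, -30], [0, 1]].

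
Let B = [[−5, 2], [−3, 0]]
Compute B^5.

tr B = −5 and det B = 6, so the characteristic polynomial is λ² − (−5)λ + (6) with roots −3 and −2.
Eigenvectors give P = [[1, −2], [1, −3]] with P⁻¹ = [[3, −2], [1, −1]], and B = P·diag(−3, −2)·P⁻¹.
Then B^5 = P·diag(−243, −32)·P⁻¹ = [[−243, 64], [−243, 96]] · [[3, −2], [1, −1]] = [[−665, 422], [−633, 390]].

[[−665, 422], [−633, 390]]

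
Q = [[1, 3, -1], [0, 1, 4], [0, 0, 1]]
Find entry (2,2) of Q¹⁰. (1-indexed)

Q = I + N where N = [[0, 3, -1], [0, 0, 4], [0, 0, 0]] is strictly upper-triangular, so N³ = 0.
(I + N)¹⁰ = I + 10·N + 45·N² = [[1, 30, 530], [0, 1, 40], [0, 0, 1]].

1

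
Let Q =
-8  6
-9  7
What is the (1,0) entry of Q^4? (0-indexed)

45

tr Q = -1 and det Q = -2, so the characteristic polynomial is λ² − (-1)λ + (-2) with roots -2 and 1.
Eigenvectors give P = [[1, -2], [1, -3]] with P⁻¹ = [[3, -2], [1, -1]], and Q = P·diag(-2, 1)·P⁻¹.
Then Q^4 = P·diag(16, 1)·P⁻¹ = [[16, -2], [16, -3]] · [[3, -2], [1, -1]] = [[46, -30], [45, -29]].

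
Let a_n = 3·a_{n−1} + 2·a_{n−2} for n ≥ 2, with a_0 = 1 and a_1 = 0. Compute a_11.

With companion matrix B = [[3, 2], [1, 0]], [a_n, a_{n−1}]ᵀ = B·[a_{n−1}, a_{n−2}]ᵀ, so [a_11, a_10]ᵀ = B¹⁰·[a_1, a_0]ᵀ.
B¹⁰ = [[283667, 159294], [79647, 44726]], giving [a_11, a_10]ᵀ = [[159294], [44726]].

159294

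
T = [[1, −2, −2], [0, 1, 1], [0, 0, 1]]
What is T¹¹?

[[1, −22, −132], [0, 1, 11], [0, 0, 1]]

T = I + N where N = [[0, −2, −2], [0, 0, 1], [0, 0, 0]] is strictly upper-triangular, so N³ = 0.
(I + N)¹¹ = I + 11·N + 55·N² = [[1, −22, −132], [0, 1, 11], [0, 0, 1]].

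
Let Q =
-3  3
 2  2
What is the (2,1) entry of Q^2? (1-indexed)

-2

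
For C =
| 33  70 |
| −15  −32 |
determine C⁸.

[[44391, 88270], [−18915, −37574]]

tr C = 1 and det C = −6, so the characteristic polynomial is λ² − (1)λ + (−6) with roots −2 and 3.
Eigenvectors give P = [[2, 7], [−1, −3]] with P⁻¹ = [[−3, −7], [1, 2]], and C = P·diag(−2, 3)·P⁻¹.
Then C⁸ = P·diag(256, 6561)·P⁻¹ = [[512, 45927], [−256, −19683]] · [[−3, −7], [1, 2]] = [[44391, 88270], [−18915, −37574]].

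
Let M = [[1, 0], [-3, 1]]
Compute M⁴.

[[1, 0], [-12, 1]]

M = I + N where N = [[0, 0], [-3, 0]] is strictly lower-triangular, so N² = 0.
(I + N)⁴ = I + 4·N = [[1, 0], [-12, 1]].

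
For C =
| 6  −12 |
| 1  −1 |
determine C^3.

[[84, −228], [19, −49]]

tr C = 5 and det C = 6, so the characteristic polynomial is λ² − (5)λ + (6) with roots 2 and 3.
Eigenvectors give P = [[3, 4], [1, 1]] with P⁻¹ = [[−1, 4], [1, −3]], and C = P·diag(2, 3)·P⁻¹.
Then C^3 = P·diag(8, 27)·P⁻¹ = [[24, 108], [8, 27]] · [[−1, 4], [1, −3]] = [[84, −228], [19, −49]].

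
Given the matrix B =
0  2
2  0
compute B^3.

[[0, 8], [8, 0]]

B^2 = [[4, 0], [0, 4]]
B^3 = [[0, 8], [8, 0]]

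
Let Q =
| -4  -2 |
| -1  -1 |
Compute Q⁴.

Q² = [[18, 10], [5, 3]]
Q³ = [[-82, -46], [-23, -13]]
Q⁴ = [[374, 210], [105, 59]]

[[374, 210], [105, 59]]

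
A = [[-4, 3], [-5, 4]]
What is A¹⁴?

[[1, 0], [0, 1]]

A² = I (check: tr A = 0 and det A = -1), so A¹⁴ = I since 14 is even.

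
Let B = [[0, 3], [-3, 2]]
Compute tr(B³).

B² = [[-9, 6], [-6, -5]]
B³ = [[-18, -15], [15, -28]]

-46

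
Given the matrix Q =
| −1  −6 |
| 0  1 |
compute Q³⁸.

Q² = I (check: tr Q = 0 and det Q = −1), so Q³⁸ = I since 38 is even.

[[1, 0], [0, 1]]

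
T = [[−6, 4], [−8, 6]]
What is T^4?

tr T = 0 and det T = −4, so the characteristic polynomial is λ² − (0)λ + (−4) with roots −2 and 2.
Eigenvectors give P = [[−1, 1], [−1, 2]] with P⁻¹ = [[−2, 1], [−1, 1]], and T = P·diag(−2, 2)·P⁻¹.
Then T^4 = P·diag(16, 16)·P⁻¹ = [[−16, 16], [−16, 32]] · [[−2, 1], [−1, 1]] = [[16, 0], [0, 16]].

[[16, 0], [0, 16]]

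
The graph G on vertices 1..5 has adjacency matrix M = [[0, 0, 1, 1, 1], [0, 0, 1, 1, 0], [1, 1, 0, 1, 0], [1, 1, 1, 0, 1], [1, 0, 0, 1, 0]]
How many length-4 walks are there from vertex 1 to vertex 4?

19

The number of length-4 walks from vertex 1 to vertex 4 is entry (1,4) of M^4, where M is the adjacency matrix.
M^2 = [[3, 2, 1, 2, 1], [2, 2, 1, 1, 1], [1, 1, 3, 2, 2], [2, 1, 2, 4, 1], [1, 1, 2, 1, 2]]
M^3 = [[4, 3, 7, 7, 5], [3, 2, 5, 6, 3], [7, 5, 4, 7, 3], [7, 6, 7, 6, 6], [5, 3, 3, 6, 2]]
M^4 = [[19, 14, 14, 19, 11], [14, 11, 11, 13, 9], [14, 11, 19, 19, 14], [19, 13, 19, 26, 13], [11, 9, 14, 13, 11]]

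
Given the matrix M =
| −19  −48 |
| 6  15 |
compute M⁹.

tr M = −4 and det M = 3, so the characteristic polynomial is λ² − (−4)λ + (3) with roots −3 and −1.
Eigenvectors give P = [[−3, 8], [1, −3]] with P⁻¹ = [[−3, −8], [−1, −3]], and M = P·diag(−3, −1)·P⁻¹.
Then M⁹ = P·diag(−19683, −1)·P⁻¹ = [[59049, −8], [−19683, 3]] · [[−3, −8], [−1, −3]] = [[−177139, −472368], [59046, 157455]].

[[−177139, −472368], [59046, 157455]]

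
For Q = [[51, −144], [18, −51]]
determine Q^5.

[[4131, −11664], [1458, −4131]]

tr Q = 0 and det Q = −9, so the characteristic polynomial is λ² − (0)λ + (−9) with roots 3 and −3.
Eigenvectors give P = [[3, 8], [1, 3]] with P⁻¹ = [[3, −8], [−1, 3]], and Q = P·diag(3, −3)·P⁻¹.
Then Q^5 = P·diag(243, −243)·P⁻¹ = [[729, −1944], [243, −729]] · [[3, −8], [−1, 3]] = [[4131, −11664], [1458, −4131]].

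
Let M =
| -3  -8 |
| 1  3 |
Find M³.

M² = I (check: tr M = 0 and det M = -1), so M³ = M since 3 is odd.

[[-3, -8], [1, 3]]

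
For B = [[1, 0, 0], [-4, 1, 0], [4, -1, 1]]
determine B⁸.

B = I + N where N = [[0, 0, 0], [-4, 0, 0], [4, -1, 0]] is strictly lower-triangular, so N³ = 0.
(I + N)⁸ = I + 8·N + 28·N² = [[1, 0, 0], [-32, 1, 0], [144, -8, 1]].

[[1, 0, 0], [-32, 1, 0], [144, -8, 1]]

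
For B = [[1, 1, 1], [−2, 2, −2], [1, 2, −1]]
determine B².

[[0, 5, −2], [−8, −2, −4], [−4, 3, −2]]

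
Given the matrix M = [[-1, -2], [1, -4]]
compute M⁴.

tr M = -5 and det M = 6, so the characteristic polynomial is λ² − (-5)λ + (6) with roots -3 and -2.
Eigenvectors give P = [[-1, 2], [-1, 1]] with P⁻¹ = [[1, -2], [1, -1]], and M = P·diag(-3, -2)·P⁻¹.
Then M⁴ = P·diag(81, 16)·P⁻¹ = [[-81, 32], [-81, 16]] · [[1, -2], [1, -1]] = [[-49, 130], [-65, 146]].

[[-49, 130], [-65, 146]]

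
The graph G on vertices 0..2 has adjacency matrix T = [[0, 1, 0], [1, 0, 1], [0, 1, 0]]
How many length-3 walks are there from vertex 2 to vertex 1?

The number of length-3 walks from vertex 2 to vertex 1 is entry (2,1) of T³, where T is the adjacency matrix.
T² = [[1, 0, 1], [0, 2, 0], [1, 0, 1]]
T³ = [[0, 2, 0], [2, 0, 2], [0, 2, 0]]

2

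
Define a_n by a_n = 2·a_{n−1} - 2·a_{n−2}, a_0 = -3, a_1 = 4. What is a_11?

With companion matrix M = [[2, -2], [1, 0]], [a_n, a_{n−1}]ᵀ = M·[a_{n−1}, a_{n−2}]ᵀ, so [a_11, a_10]ᵀ = M¹⁰·[a_1, a_0]ᵀ.
M¹⁰ = [[32, -64], [32, -32]], giving [a_11, a_10]ᵀ = [[320], [224]].

320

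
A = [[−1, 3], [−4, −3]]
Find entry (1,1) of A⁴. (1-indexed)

A² = [[−11, −12], [16, −3]]
A³ = [[59, 3], [−4, 57]]
A⁴ = [[−71, 168], [−224, −183]]

−71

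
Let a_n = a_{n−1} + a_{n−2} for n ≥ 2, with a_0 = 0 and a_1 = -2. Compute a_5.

With companion matrix Q = [[1, 1], [1, 0]], [a_n, a_{n−1}]ᵀ = Q·[a_{n−1}, a_{n−2}]ᵀ, so [a_5, a_4]ᵀ = Q^4·[a_1, a_0]ᵀ.
Q^4 = [[5, 3], [3, 2]], giving [a_5, a_4]ᵀ = [[-10], [-6]].

-10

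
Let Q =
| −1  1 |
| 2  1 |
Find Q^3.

Q^2 = [[3, 0], [0, 3]]
Q^3 = [[−3, 3], [6, 3]]

[[−3, 3], [6, 3]]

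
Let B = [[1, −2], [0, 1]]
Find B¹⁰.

B = I + N where N = [[0, −2], [0, 0]] is strictly upper-triangular, so N² = 0.
(I + N)¹⁰ = I + 10·N = [[1, −20], [0, 1]].

[[1, −20], [0, 1]]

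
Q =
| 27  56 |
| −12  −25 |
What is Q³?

tr Q = 2 and det Q = −3, so the characteristic polynomial is λ² − (2)λ + (−3) with roots 3 and −1.
Eigenvectors give P = [[7, −2], [−3, 1]] with P⁻¹ = [[1, 2], [3, 7]], and Q = P·diag(3, −1)·P⁻¹.
Then Q³ = P·diag(27, −1)·P⁻¹ = [[189, 2], [−81, −1]] · [[1, 2], [3, 7]] = [[195, 392], [−84, −169]].

[[195, 392], [−84, −169]]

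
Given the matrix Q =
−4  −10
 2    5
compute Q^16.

[[−4, −10], [2, 5]]

Q² = Q (a projection; rank 1, trace 1), so Q^16 = Q.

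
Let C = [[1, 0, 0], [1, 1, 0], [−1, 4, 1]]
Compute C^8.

C = I + N where N = [[0, 0, 0], [1, 0, 0], [−1, 4, 0]] is strictly lower-triangular, so N^3 = 0.
(I + N)^8 = I + 8·N + 28·N^2 = [[1, 0, 0], [8, 1, 0], [104, 32, 1]].

[[1, 0, 0], [8, 1, 0], [104, 32, 1]]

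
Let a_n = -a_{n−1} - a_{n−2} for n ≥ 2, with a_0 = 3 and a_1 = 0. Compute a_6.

With companion matrix A = [[-1, -1], [1, 0]], [a_n, a_{n−1}]ᵀ = A·[a_{n−1}, a_{n−2}]ᵀ, so [a_6, a_5]ᵀ = A^5·[a_1, a_0]ᵀ.
A^5 = [[0, 1], [-1, -1]], giving [a_6, a_5]ᵀ = [[3], [-3]].

3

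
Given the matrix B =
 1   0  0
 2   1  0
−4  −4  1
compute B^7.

B = I + N where N = [[0, 0, 0], [2, 0, 0], [−4, −4, 0]] is strictly lower-triangular, so N^3 = 0.
(I + N)^7 = I + 7·N + 21·N^2 = [[1, 0, 0], [14, 1, 0], [−196, −28, 1]].

[[1, 0, 0], [14, 1, 0], [−196, −28, 1]]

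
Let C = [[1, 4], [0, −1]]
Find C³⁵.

[[1, 4], [0, −1]]

C² = I (check: tr C = 0 and det C = −1), so C³⁵ = C since 35 is odd.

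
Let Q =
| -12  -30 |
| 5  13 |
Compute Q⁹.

tr Q = 1 and det Q = -6, so the characteristic polynomial is λ² − (1)λ + (-6) with roots 3 and -2.
Eigenvectors give P = [[2, -3], [-1, 1]] with P⁻¹ = [[-1, -3], [-1, -2]], and Q = P·diag(3, -2)·P⁻¹.
Then Q⁹ = P·diag(19683, -512)·P⁻¹ = [[39366, 1536], [-19683, -512]] · [[-1, -3], [-1, -2]] = [[-40902, -121170], [20195, 60073]].

[[-40902, -121170], [20195, 60073]]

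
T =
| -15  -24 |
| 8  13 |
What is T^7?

tr T = -2 and det T = -3, so the characteristic polynomial is λ² − (-2)λ + (-3) with roots 1 and -3.
Eigenvectors give P = [[-3, -2], [2, 1]] with P⁻¹ = [[1, 2], [-2, -3]], and T = P·diag(1, -3)·P⁻¹.
Then T^7 = P·diag(1, -2187)·P⁻¹ = [[-3, 4374], [2, -2187]] · [[1, 2], [-2, -3]] = [[-8751, -13128], [4376, 6565]].

[[-8751, -13128], [4376, 6565]]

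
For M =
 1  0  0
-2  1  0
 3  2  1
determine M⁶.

M = I + N where N = [[0, 0, 0], [-2, 0, 0], [3, 2, 0]] is strictly lower-triangular, so N³ = 0.
(I + N)⁶ = I + 6·N + 15·N² = [[1, 0, 0], [-12, 1, 0], [-42, 12, 1]].

[[1, 0, 0], [-12, 1, 0], [-42, 12, 1]]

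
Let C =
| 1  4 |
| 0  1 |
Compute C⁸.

C = I + N where N = [[0, 4], [0, 0]] is strictly upper-triangular, so N² = 0.
(I + N)⁸ = I + 8·N = [[1, 32], [0, 1]].

[[1, 32], [0, 1]]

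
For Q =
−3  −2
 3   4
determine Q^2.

[[3, −2], [3, 10]]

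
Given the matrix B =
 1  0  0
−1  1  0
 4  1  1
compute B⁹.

B = I + N where N = [[0, 0, 0], [−1, 0, 0], [4, 1, 0]] is strictly lower-triangular, so N³ = 0.
(I + N)⁹ = I + 9·N + 36·N² = [[1, 0, 0], [−9, 1, 0], [0, 9, 1]].

[[1, 0, 0], [−9, 1, 0], [0, 9, 1]]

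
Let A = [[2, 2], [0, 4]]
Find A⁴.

[[16, 240], [0, 256]]

A² = [[4, 12], [0, 16]]
A³ = [[8, 56], [0, 64]]
A⁴ = [[16, 240], [0, 256]]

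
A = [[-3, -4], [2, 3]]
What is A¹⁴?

[[1, 0], [0, 1]]

A² = I (check: tr A = 0 and det A = -1), so A¹⁴ = I since 14 is even.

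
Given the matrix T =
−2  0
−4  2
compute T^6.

[[64, 0], [0, 64]]

tr T = 0 and det T = −4, so the characteristic polynomial is λ² − (0)λ + (−4) with roots −2 and 2.
Eigenvectors give P = [[−1, 0], [−1, −1]] with P⁻¹ = [[−1, 0], [1, −1]], and T = P·diag(−2, 2)·P⁻¹.
Then T^6 = P·diag(64, 64)·P⁻¹ = [[−64, 0], [−64, −64]] · [[−1, 0], [1, −1]] = [[64, 0], [0, 64]].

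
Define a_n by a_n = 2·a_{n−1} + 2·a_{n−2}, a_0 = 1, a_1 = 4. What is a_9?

With companion matrix A = [[2, 2], [1, 0]], [a_n, a_{n−1}]ᵀ = A·[a_{n−1}, a_{n−2}]ᵀ, so [a_9, a_8]ᵀ = A^8·[a_1, a_0]ᵀ.
A^8 = [[2448, 1792], [896, 656]], giving [a_9, a_8]ᵀ = [[11584], [4240]].

11584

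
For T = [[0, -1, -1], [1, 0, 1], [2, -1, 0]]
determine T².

[[-3, 1, -1], [2, -2, -1], [-1, -2, -3]]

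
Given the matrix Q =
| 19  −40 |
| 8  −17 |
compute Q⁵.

tr Q = 2 and det Q = −3, so the characteristic polynomial is λ² − (2)λ + (−3) with roots 3 and −1.
Eigenvectors give P = [[5, 2], [2, 1]] with P⁻¹ = [[1, −2], [−2, 5]], and Q = P·diag(3, −1)·P⁻¹.
Then Q⁵ = P·diag(243, −1)·P⁻¹ = [[1215, −2], [486, −1]] · [[1, −2], [−2, 5]] = [[1219, −2440], [488, −977]].

[[1219, −2440], [488, −977]]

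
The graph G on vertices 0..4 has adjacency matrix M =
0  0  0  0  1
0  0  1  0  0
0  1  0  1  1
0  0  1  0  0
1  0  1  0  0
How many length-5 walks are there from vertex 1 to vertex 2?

The number of length-5 walks from vertex 1 to vertex 2 is entry (1,2) of M⁵, where M is the adjacency matrix.
M² = [[1, 0, 1, 0, 0], [0, 1, 0, 1, 1], [1, 0, 3, 0, 0], [0, 1, 0, 1, 1], [0, 1, 0, 1, 2]]
M³ = [[0, 1, 0, 1, 2], [1, 0, 3, 0, 0], [0, 3, 0, 3, 4], [1, 0, 3, 0, 0], [2, 0, 4, 0, 0]]
M⁴ = [[2, 0, 4, 0, 0], [0, 3, 0, 3, 4], [4, 0, 10, 0, 0], [0, 3, 0, 3, 4], [0, 4, 0, 4, 6]]
M⁵ = [[0, 4, 0, 4, 6], [4, 0, 10, 0, 0], [0, 10, 0, 10, 14], [4, 0, 10, 0, 0], [6, 0, 14, 0, 0]]

10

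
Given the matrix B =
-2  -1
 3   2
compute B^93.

B² = I (check: tr B = 0 and det B = -1), so B^93 = B since 93 is odd.

[[-2, -1], [3, 2]]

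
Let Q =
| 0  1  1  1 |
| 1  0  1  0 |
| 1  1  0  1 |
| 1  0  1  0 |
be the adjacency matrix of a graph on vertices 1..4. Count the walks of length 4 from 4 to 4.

10

The number of length-4 walks from vertex 4 to vertex 4 is entry (4,4) of Q⁴, where Q is the adjacency matrix.
Q² = [[3, 1, 2, 1], [1, 2, 1, 2], [2, 1, 3, 1], [1, 2, 1, 2]]
Q³ = [[4, 5, 5, 5], [5, 2, 5, 2], [5, 5, 4, 5], [5, 2, 5, 2]]
Q⁴ = [[15, 9, 14, 9], [9, 10, 9, 10], [14, 9, 15, 9], [9, 10, 9, 10]]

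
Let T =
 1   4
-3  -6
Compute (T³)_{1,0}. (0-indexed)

tr T = -5 and det T = 6, so the characteristic polynomial is λ² − (-5)λ + (6) with roots -3 and -2.
Eigenvectors give P = [[-1, 4], [1, -3]] with P⁻¹ = [[3, 4], [1, 1]], and T = P·diag(-3, -2)·P⁻¹.
Then T³ = P·diag(-27, -8)·P⁻¹ = [[27, -32], [-27, 24]] · [[3, 4], [1, 1]] = [[49, 76], [-57, -84]].

-57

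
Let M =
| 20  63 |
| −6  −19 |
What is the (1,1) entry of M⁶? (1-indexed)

442

tr M = 1 and det M = −2, so the characteristic polynomial is λ² − (1)λ + (−2) with roots −1 and 2.
Eigenvectors give P = [[−3, 7], [1, −2]] with P⁻¹ = [[2, 7], [1, 3]], and M = P·diag(−1, 2)·P⁻¹.
Then M⁶ = P·diag(1, 64)·P⁻¹ = [[−3, 448], [1, −128]] · [[2, 7], [1, 3]] = [[442, 1323], [−126, −377]].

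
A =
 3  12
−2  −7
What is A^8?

[[−13119, −39360], [6560, 19681]]

tr A = −4 and det A = 3, so the characteristic polynomial is λ² − (−4)λ + (3) with roots −1 and −3.
Eigenvectors give P = [[3, 2], [−1, −1]] with P⁻¹ = [[1, 2], [−1, −3]], and A = P·diag(−1, −3)·P⁻¹.
Then A^8 = P·diag(1, 6561)·P⁻¹ = [[3, 13122], [−1, −6561]] · [[1, 2], [−1, −3]] = [[−13119, −39360], [6560, 19681]].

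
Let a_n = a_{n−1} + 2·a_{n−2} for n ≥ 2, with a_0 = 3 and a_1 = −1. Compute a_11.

With companion matrix T = [[1, 2], [1, 0]], [a_n, a_{n−1}]ᵀ = T·[a_{n−1}, a_{n−2}]ᵀ, so [a_11, a_10]ᵀ = T^10·[a_1, a_0]ᵀ.
T^10 = [[683, 682], [341, 342]], giving [a_11, a_10]ᵀ = [[1363], [685]].

1363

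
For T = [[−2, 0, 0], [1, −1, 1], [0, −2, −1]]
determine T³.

[[−8, 0, 0], [5, 5, 1], [8, −2, 5]]

T² = [[4, 0, 0], [−3, −1, −2], [−2, 4, −1]]
T³ = [[−8, 0, 0], [5, 5, 1], [8, −2, 5]]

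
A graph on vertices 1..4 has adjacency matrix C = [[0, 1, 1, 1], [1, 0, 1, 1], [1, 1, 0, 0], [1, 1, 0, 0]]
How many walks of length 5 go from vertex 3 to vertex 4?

The number of length-5 walks from vertex 3 to vertex 4 is entry (3,4) of C⁵, where C is the adjacency matrix.
C² = [[3, 2, 1, 1], [2, 3, 1, 1], [1, 1, 2, 2], [1, 1, 2, 2]]
C³ = [[4, 5, 5, 5], [5, 4, 5, 5], [5, 5, 2, 2], [5, 5, 2, 2]]
C⁴ = [[15, 14, 9, 9], [14, 15, 9, 9], [9, 9, 10, 10], [9, 9, 10, 10]]
C⁵ = [[32, 33, 29, 29], [33, 32, 29, 29], [29, 29, 18, 18], [29, 29, 18, 18]]

18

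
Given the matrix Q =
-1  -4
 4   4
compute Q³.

[[-33, 12], [-12, -48]]

Q² = [[-15, -12], [12, 0]]
Q³ = [[-33, 12], [-12, -48]]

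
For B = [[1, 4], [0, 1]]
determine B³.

B = I + N where N = [[0, 4], [0, 0]] is strictly upper-triangular, so N² = 0.
(I + N)³ = I + 3·N = [[1, 12], [0, 1]].

[[1, 12], [0, 1]]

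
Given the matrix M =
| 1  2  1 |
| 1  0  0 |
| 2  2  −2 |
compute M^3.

[[7, 8, 7], [5, 4, −1], [12, 12, −12]]

M^2 = [[5, 4, −1], [1, 2, 1], [0, 0, 6]]
M^3 = [[7, 8, 7], [5, 4, −1], [12, 12, −12]]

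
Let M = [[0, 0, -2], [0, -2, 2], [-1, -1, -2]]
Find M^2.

[[2, 2, 4], [-2, 2, -8], [2, 4, 4]]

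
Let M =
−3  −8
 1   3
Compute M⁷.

M² = I (check: tr M = 0 and det M = −1), so M⁷ = M since 7 is odd.

[[−3, −8], [1, 3]]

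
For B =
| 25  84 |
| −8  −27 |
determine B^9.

[[118105, 413364], [−39368, −137787]]

tr B = −2 and det B = −3, so the characteristic polynomial is λ² − (−2)λ + (−3) with roots 1 and −3.
Eigenvectors give P = [[−7, −3], [2, 1]] with P⁻¹ = [[−1, −3], [2, 7]], and B = P·diag(1, −3)·P⁻¹.
Then B^9 = P·diag(1, −19683)·P⁻¹ = [[−7, 59049], [2, −19683]] · [[−1, −3], [2, 7]] = [[118105, 413364], [−39368, −137787]].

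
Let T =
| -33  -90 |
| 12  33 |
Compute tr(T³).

tr T = 0 and det T = -9, so the characteristic polynomial is λ² − (0)λ + (-9) with roots 3 and -3.
Eigenvectors give P = [[-5, -3], [2, 1]] with P⁻¹ = [[1, 3], [-2, -5]], and T = P·diag(3, -3)·P⁻¹.
Then T³ = P·diag(27, -27)·P⁻¹ = [[-135, 81], [54, -27]] · [[1, 3], [-2, -5]] = [[-297, -810], [108, 297]].

0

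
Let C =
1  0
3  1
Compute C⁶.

C = I + N where N = [[0, 0], [3, 0]] is strictly lower-triangular, so N² = 0.
(I + N)⁶ = I + 6·N = [[1, 0], [18, 1]].

[[1, 0], [18, 1]]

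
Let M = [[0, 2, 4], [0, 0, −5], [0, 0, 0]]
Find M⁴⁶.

M is strictly triangular, hence nilpotent: M³ = 0, so M⁴⁶ = 0.

[[0, 0, 0], [0, 0, 0], [0, 0, 0]]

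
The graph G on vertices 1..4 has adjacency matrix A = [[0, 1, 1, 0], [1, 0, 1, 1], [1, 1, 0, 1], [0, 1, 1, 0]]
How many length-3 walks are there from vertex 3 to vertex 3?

The number of length-3 walks from vertex 3 to vertex 3 is entry (3,3) of A^3, where A is the adjacency matrix.
A^2 = [[2, 1, 1, 2], [1, 3, 2, 1], [1, 2, 3, 1], [2, 1, 1, 2]]
A^3 = [[2, 5, 5, 2], [5, 4, 5, 5], [5, 5, 4, 5], [2, 5, 5, 2]]

4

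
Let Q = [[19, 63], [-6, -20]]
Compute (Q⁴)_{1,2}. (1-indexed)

-315

tr Q = -1 and det Q = -2, so the characteristic polynomial is λ² − (-1)λ + (-2) with roots -2 and 1.
Eigenvectors give P = [[-3, 7], [1, -2]] with P⁻¹ = [[2, 7], [1, 3]], and Q = P·diag(-2, 1)·P⁻¹.
Then Q⁴ = P·diag(16, 1)·P⁻¹ = [[-48, 7], [16, -2]] · [[2, 7], [1, 3]] = [[-89, -315], [30, 106]].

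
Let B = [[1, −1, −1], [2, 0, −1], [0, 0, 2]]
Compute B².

[[−1, −1, −2], [2, −2, −4], [0, 0, 4]]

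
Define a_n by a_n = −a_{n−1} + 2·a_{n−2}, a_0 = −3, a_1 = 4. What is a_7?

298

With companion matrix C = [[−1, 2], [1, 0]], [a_n, a_{n−1}]ᵀ = C·[a_{n−1}, a_{n−2}]ᵀ, so [a_7, a_6]ᵀ = C⁶·[a_1, a_0]ᵀ.
C⁶ = [[43, −42], [−21, 22]], giving [a_7, a_6]ᵀ = [[298], [−150]].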